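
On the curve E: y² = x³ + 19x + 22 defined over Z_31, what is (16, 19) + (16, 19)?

tangent at (16, 19): λ = (3·16² + 19)/(2·19) ≡ 12/7. 7⁻¹ ≡ 9 (mod 31), so λ ≡ 12·9 ≡ 15.
  x = λ² - 16 - 16 = 225 - 32 ≡ 7; y = λ·(16 - 7) - 19 ≡ 23. → (7, 23)

(7, 23)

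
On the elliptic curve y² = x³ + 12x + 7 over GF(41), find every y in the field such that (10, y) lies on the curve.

15, 26

x³ + 12x + 7 = 1127 ≡ 20 (mod 41).
Square roots of 20 mod 41: 15 and 26 (since 15² = 225 ≡ 20).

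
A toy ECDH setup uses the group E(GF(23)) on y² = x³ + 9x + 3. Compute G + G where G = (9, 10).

(0, 16)

tangent at (9, 10): λ = (3·9² + 9)/(2·10) ≡ 22/20. 20⁻¹ ≡ 15 (mod 23), so λ ≡ 22·15 ≡ 8.
  x = λ² - 9 - 9 = 64 - 18 ≡ 0; y = λ·(9 - 0) - 10 ≡ 16. → (0, 16)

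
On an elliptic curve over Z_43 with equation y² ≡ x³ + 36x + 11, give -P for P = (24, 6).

-(24, 6) = (24, -6 mod 43) = (24, 37).

(24, 37)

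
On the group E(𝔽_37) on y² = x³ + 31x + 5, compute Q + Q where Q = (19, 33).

tangent at (19, 33): λ = (3·19² + 31)/(2·33) ≡ 4/29. 29⁻¹ ≡ 23 (mod 37) since 29·23 = 667 ≡ 1, so λ ≡ 4·23 ≡ 18.
  x = λ² - 19 - 19 = 324 - 38 ≡ 27; y = λ·(19 - 27) - 33 ≡ 8. → (27, 8)

(27, 8)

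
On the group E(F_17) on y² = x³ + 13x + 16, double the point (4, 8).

(7, 5)

tangent at (4, 8): λ = (3·4² + 13)/(2·8) ≡ 10/16. 16⁻¹ ≡ 16 (mod 17), so λ ≡ 10·16 ≡ 7.
  x = λ² - 4 - 4 = 49 - 8 ≡ 7; y = λ·(4 - 7) - 8 ≡ 5. → (7, 5)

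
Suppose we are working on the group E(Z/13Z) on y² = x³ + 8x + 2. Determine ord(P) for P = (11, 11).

5

2P: tangent at (11, 11): λ = (3·11² + 8)/(2·11) ≡ 7/9. 9⁻¹ ≡ 3 (mod 13) since 9·3 = 27 ≡ 1, so λ ≡ 7·3 ≡ 8.
  x = λ² - 11 - 11 = 64 - 22 ≡ 3; y = λ·(11 - 3) - 11 ≡ 1. → (3, 1)
3P: (3, 1) + (11, 11). λ = (11 - 1)/(11 - 3) ≡ 10/8 mod 13. 8⁻¹ ≡ 5 (mod 13) since 8·5 = 40 ≡ 1, so λ ≡ 11.
  x = λ² - 3 - 11 = 121 - 14 ≡ 3; y = λ·(3 - 3) - 1 ≡ 12. → (3, 12)
4P: (3, 12) + (11, 11). λ = (11 - 12)/(11 - 3) ≡ 12/8 mod 13. 8⁻¹ ≡ 5 (mod 13) since 8·5 = 40 ≡ 1, so λ ≡ 8.
  x = λ² - 3 - 11 = 64 - 14 ≡ 11; y = λ·(3 - 11) - 12 ≡ 2. → (11, 2)
5P: (11, 2) + (11, 11): same x and y₁ ≡ -y₂, so the sum is ∞.
5P = ∞, so the order is 5.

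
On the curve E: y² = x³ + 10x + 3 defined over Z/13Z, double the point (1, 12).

(11, 1)

tangent at (1, 12): λ = (3·1² + 10)/(2·12) ≡ 0/11. 11⁻¹ ≡ 6 (mod 13) since 11·6 = 66 ≡ 1, so λ ≡ 0·6 ≡ 0.
  x = λ² - 1 - 1 = 0 - 2 ≡ 11; y = λ·(1 - 11) - 12 ≡ 1. → (11, 1)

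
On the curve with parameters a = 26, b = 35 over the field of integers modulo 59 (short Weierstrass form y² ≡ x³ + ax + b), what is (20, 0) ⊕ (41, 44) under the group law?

(20, 0) + (41, 44). λ = (44 - 0)/(41 - 20) ≡ 44/21 mod 59. 21⁻¹ ≡ 45 (mod 59) since 21·45 = 945 ≡ 1, so λ ≡ 33.
  x = λ² - 20 - 41 = 1089 - 61 ≡ 25; y = λ·(20 - 25) - 0 ≡ 12. → (25, 12)

(25, 12)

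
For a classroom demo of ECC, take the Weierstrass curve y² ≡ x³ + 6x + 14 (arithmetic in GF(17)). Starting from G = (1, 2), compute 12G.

O

Repeated addition: build up to 12G.
2G: tangent at (1, 2): λ = (3·1² + 6)/(2·2) ≡ 9/4. 4⁻¹ ≡ 13 (mod 17), so λ ≡ 9·13 ≡ 15.
  x = λ² - 1 - 1 = 225 - 2 ≡ 2; y = λ·(1 - 2) - 2 ≡ 0. → (2, 0)
3G: (2, 0) + (1, 2). λ = (2 - 0)/(1 - 2) ≡ 2/16 mod 17. 16⁻¹ ≡ 16 (mod 17) since 16·16 = 256 ≡ 1, so λ ≡ 15.
  x = λ² - 2 - 1 = 225 - 3 ≡ 1; y = λ·(2 - 1) - 0 ≡ 15. → (1, 15)
4G: (1, 15) + (1, 2): same x and y₁ ≡ -y₂, so the sum is O.
5G: O + (1, 2) = (1, 2) (identity).
6G: tangent at (1, 2): λ = (3·1² + 6)/(2·2) ≡ 9/4. 4⁻¹ ≡ 13 (mod 17), so λ ≡ 9·13 ≡ 15.
  x = λ² - 1 - 1 = 225 - 2 ≡ 2; y = λ·(1 - 2) - 2 ≡ 0. → (2, 0)
7G: (2, 0) + (1, 2). λ = (2 - 0)/(1 - 2) ≡ 2/16 mod 17. 16⁻¹ ≡ 16 (mod 17) since 16·16 = 256 ≡ 1, so λ ≡ 15.
  x = λ² - 2 - 1 = 225 - 3 ≡ 1; y = λ·(2 - 1) - 0 ≡ 15. → (1, 15)
8G: (1, 15) + (1, 2): same x and y₁ ≡ -y₂, so the sum is O.
9G: O + (1, 2) = (1, 2) (identity).
10G: tangent at (1, 2): λ = (3·1² + 6)/(2·2) ≡ 9/4. 4⁻¹ ≡ 13 (mod 17), so λ ≡ 9·13 ≡ 15.
  x = λ² - 1 - 1 = 225 - 2 ≡ 2; y = λ·(1 - 2) - 2 ≡ 0. → (2, 0)
11G: (2, 0) + (1, 2). λ = (2 - 0)/(1 - 2) ≡ 2/16 mod 17. 16⁻¹ ≡ 16 (mod 17), so λ ≡ 15.
  x = λ² - 2 - 1 = 225 - 3 ≡ 1; y = λ·(2 - 1) - 0 ≡ 15. → (1, 15)
12G: (1, 15) + (1, 2): same x and y₁ ≡ -y₂, so the sum is O.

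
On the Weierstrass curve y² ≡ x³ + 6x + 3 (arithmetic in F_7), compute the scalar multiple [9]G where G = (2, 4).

Repeated addition: build up to 9G.
2G: tangent at (2, 4): λ = (3·2² + 6)/(2·4) ≡ 4/1. 1⁻¹ ≡ 1 (mod 7), so λ ≡ 4·1 ≡ 4.
  x = λ² - 2 - 2 = 16 - 4 ≡ 5; y = λ·(2 - 5) - 4 ≡ 5. → (5, 5)
3G: (5, 5) + (2, 4). λ = (4 - 5)/(2 - 5) ≡ 6/4 mod 7. 4⁻¹ ≡ 2 (mod 7), so λ ≡ 5.
  x = λ² - 5 - 2 = 25 - 7 ≡ 4; y = λ·(5 - 4) - 5 ≡ 0. → (4, 0)
4G: (4, 0) + (2, 4). λ = (4 - 0)/(2 - 4) ≡ 4/5 mod 7. 5⁻¹ ≡ 3 (mod 7) since 5·3 = 15 ≡ 1, so λ ≡ 5.
  x = λ² - 4 - 2 = 25 - 6 ≡ 5; y = λ·(4 - 5) - 0 ≡ 2. → (5, 2)
5G: (5, 2) + (2, 4). λ = (4 - 2)/(2 - 5) ≡ 2/4 mod 7. 4⁻¹ ≡ 2 (mod 7) since 4·2 = 8 ≡ 1, so λ ≡ 4.
  x = λ² - 5 - 2 = 16 - 7 ≡ 2; y = λ·(5 - 2) - 2 ≡ 3. → (2, 3)
6G: (2, 3) + (2, 4): same x and y₁ ≡ -y₂, so the sum is 𝒪.
7G: 𝒪 + (2, 4) = (2, 4) (identity).
8G: tangent at (2, 4): λ = (3·2² + 6)/(2·4) ≡ 4/1. 1⁻¹ ≡ 1 (mod 7), so λ ≡ 4·1 ≡ 4.
  x = λ² - 2 - 2 = 16 - 4 ≡ 5; y = λ·(2 - 5) - 4 ≡ 5. → (5, 5)
9G: (5, 5) + (2, 4). λ = (4 - 5)/(2 - 5) ≡ 6/4 mod 7. 4⁻¹ ≡ 2 (mod 7), so λ ≡ 5.
  x = λ² - 5 - 2 = 25 - 7 ≡ 4; y = λ·(5 - 4) - 5 ≡ 0. → (4, 0)

(4, 0)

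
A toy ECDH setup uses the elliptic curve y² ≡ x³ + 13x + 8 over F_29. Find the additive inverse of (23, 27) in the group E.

(23, 2)

-(23, 27) = (23, -27 mod 29) = (23, 2).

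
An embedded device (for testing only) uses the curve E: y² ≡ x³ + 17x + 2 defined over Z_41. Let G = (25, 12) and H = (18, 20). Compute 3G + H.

(25, 29)

First 3G:
Repeated addition: build up to 3G.
2G: tangent at (25, 12): λ = (3·25² + 17)/(2·12) ≡ 6/24. 24⁻¹ ≡ 12 (mod 41) since 24·12 = 288 ≡ 1, so λ ≡ 6·12 ≡ 31.
  x = λ² - 25 - 25 = 961 - 50 ≡ 9; y = λ·(25 - 9) - 12 ≡ 33. → (9, 33)
3G: (9, 33) + (25, 12). λ = (12 - 33)/(25 - 9) ≡ 20/16 mod 41. 16⁻¹ ≡ 18 (mod 41), so λ ≡ 32.
  x = λ² - 9 - 25 = 1024 - 34 ≡ 6; y = λ·(9 - 6) - 33 ≡ 22. → (6, 22)
3G = (6, 22).
Finally 3G + H:
(6, 22) + (18, 20). λ = (20 - 22)/(18 - 6) ≡ 39/12 mod 41. 12⁻¹ ≡ 24 (mod 41), so λ ≡ 34.
  x = λ² - 6 - 18 = 1156 - 24 ≡ 25; y = λ·(6 - 25) - 22 ≡ 29. → (25, 29)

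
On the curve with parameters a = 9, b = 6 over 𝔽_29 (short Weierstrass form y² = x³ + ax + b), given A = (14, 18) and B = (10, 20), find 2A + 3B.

(15, 6)

First 2A:
Repeated addition: build up to 2A.
2A: tangent at (14, 18): λ = (3·14² + 9)/(2·18) ≡ 17/7. 7⁻¹ ≡ 25 (mod 29), so λ ≡ 17·25 ≡ 19.
  x = λ² - 14 - 14 = 361 - 28 ≡ 14; y = λ·(14 - 14) - 18 ≡ 11. → (14, 11)
2A = (14, 11).
Next 3B:
Repeated addition: build up to 3B.
2B: tangent at (10, 20): λ = (3·10² + 9)/(2·20) ≡ 19/11. 11⁻¹ ≡ 8 (mod 29), so λ ≡ 19·8 ≡ 7.
  x = λ² - 10 - 10 = 49 - 20 ≡ 0; y = λ·(10 - 0) - 20 ≡ 21. → (0, 21)
3B: (0, 21) + (10, 20). λ = (20 - 21)/(10 - 0) ≡ 28/10 mod 29. 10⁻¹ ≡ 3 (mod 29), so λ ≡ 26.
  x = λ² - 0 - 10 = 676 - 10 ≡ 28; y = λ·(0 - 28) - 21 ≡ 5. → (28, 5)
3B = (28, 5).
Finally 2A + 3B:
(14, 11) + (28, 5). λ = (5 - 11)/(28 - 14) ≡ 23/14 mod 29. 14⁻¹ ≡ 27 (mod 29), so λ ≡ 12.
  x = λ² - 14 - 28 = 144 - 42 ≡ 15; y = λ·(14 - 15) - 11 ≡ 6. → (15, 6)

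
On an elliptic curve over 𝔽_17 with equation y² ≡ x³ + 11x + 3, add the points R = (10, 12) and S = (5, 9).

(10, 12) + (5, 9). λ = (9 - 12)/(5 - 10) ≡ 14/12 mod 17. 12⁻¹ ≡ 10 (mod 17) since 12·10 = 120 ≡ 1, so λ ≡ 4.
  x = λ² - 10 - 5 = 16 - 15 ≡ 1; y = λ·(10 - 1) - 12 ≡ 7. → (1, 7)

(1, 7)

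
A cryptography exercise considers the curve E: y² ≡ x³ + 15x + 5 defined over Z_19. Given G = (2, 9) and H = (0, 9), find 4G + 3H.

First 4G:
Double-and-add on 4 = (100)₂. Start with G = (2, 9) for the leading 1-bit.
double: tangent at (2, 9): λ = (3·2² + 15)/(2·9) ≡ 8/18. 18⁻¹ ≡ 18 (mod 19) since 18·18 = 324 ≡ 1, so λ ≡ 8·18 ≡ 11.
  x = λ² - 2 - 2 = 121 - 4 ≡ 3; y = λ·(2 - 3) - 9 ≡ 18. → (3, 18)
double: tangent at (3, 18): λ = (3·3² + 15)/(2·18) ≡ 4/17. 17⁻¹ ≡ 9 (mod 19) since 17·9 = 153 ≡ 1, so λ ≡ 4·9 ≡ 17.
  x = λ² - 3 - 3 = 289 - 6 ≡ 17; y = λ·(3 - 17) - 18 ≡ 10. → (17, 10)
4G = (17, 10).
Next 3H:
Repeated addition: build up to 3H.
2H: tangent at (0, 9): λ = (3·0² + 15)/(2·9) ≡ 15/18. 18⁻¹ ≡ 18 (mod 19), so λ ≡ 15·18 ≡ 4.
  x = λ² - 0 - 0 = 16 - 0 ≡ 16; y = λ·(0 - 16) - 9 ≡ 3. → (16, 3)
3H: (16, 3) + (0, 9). λ = (9 - 3)/(0 - 16) ≡ 6/3 mod 19. 3⁻¹ ≡ 13 (mod 19), so λ ≡ 2.
  x = λ² - 16 - 0 = 4 - 16 ≡ 7; y = λ·(16 - 7) - 3 ≡ 15. → (7, 15)
3H = (7, 15).
Finally 4G + 3H:
(17, 10) + (7, 15). λ = (15 - 10)/(7 - 17) ≡ 5/9 mod 19. 9⁻¹ ≡ 17 (mod 19), so λ ≡ 9.
  x = λ² - 17 - 7 = 81 - 24 ≡ 0; y = λ·(17 - 0) - 10 ≡ 10. → (0, 10)

(0, 10)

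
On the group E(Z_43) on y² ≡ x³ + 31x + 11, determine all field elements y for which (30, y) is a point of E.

x³ + 31x + 11 = 27941 ≡ 34 (mod 43).
34 is a non-residue mod 43; no y exists.

none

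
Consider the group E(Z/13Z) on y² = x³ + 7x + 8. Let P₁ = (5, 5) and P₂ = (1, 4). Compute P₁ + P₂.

(5, 5) + (1, 4). λ = (4 - 5)/(1 - 5) ≡ 12/9 mod 13. 9⁻¹ ≡ 3 (mod 13) since 9·3 = 27 ≡ 1, so λ ≡ 10.
  x = λ² - 5 - 1 = 100 - 6 ≡ 3; y = λ·(5 - 3) - 5 ≡ 2. → (3, 2)

(3, 2)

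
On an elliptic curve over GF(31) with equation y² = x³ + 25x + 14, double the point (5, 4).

tangent at (5, 4): λ = (3·5² + 25)/(2·4) ≡ 7/8. 8⁻¹ ≡ 4 (mod 31), so λ ≡ 7·4 ≡ 28.
  x = λ² - 5 - 5 = 784 - 10 ≡ 30; y = λ·(5 - 30) - 4 ≡ 9. → (30, 9)

(30, 9)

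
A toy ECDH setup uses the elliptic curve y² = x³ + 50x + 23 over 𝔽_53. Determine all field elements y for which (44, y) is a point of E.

x³ + 50x + 23 = 87407 ≡ 10 (mod 53).
Square roots of 10 mod 53: 13 and 40 (since 13² = 169 ≡ 10).

13, 40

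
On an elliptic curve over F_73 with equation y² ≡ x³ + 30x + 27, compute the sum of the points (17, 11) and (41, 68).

(56, 15)

(17, 11) + (41, 68). λ = (68 - 11)/(41 - 17) ≡ 57/24 mod 73. 24⁻¹ ≡ 70 (mod 73), so λ ≡ 48.
  x = λ² - 17 - 41 = 2304 - 58 ≡ 56; y = λ·(17 - 56) - 11 ≡ 15. → (56, 15)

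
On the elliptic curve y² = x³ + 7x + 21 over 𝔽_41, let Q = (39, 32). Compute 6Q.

(10, 5)

Double-and-add on 6 = (110)₂. Start with Q = (39, 32) for the leading 1-bit.
double: tangent at (39, 32): λ = (3·39² + 7)/(2·32) ≡ 19/23. 23⁻¹ ≡ 25 (mod 41), so λ ≡ 19·25 ≡ 24.
  x = λ² - 39 - 39 = 576 - 78 ≡ 6; y = λ·(39 - 6) - 32 ≡ 22. → (6, 22)
add Q: (6, 22) + (39, 32). λ = (32 - 22)/(39 - 6) ≡ 10/33 mod 41. 33⁻¹ ≡ 5 (mod 41), so λ ≡ 9.
  x = λ² - 6 - 39 = 81 - 45 ≡ 36; y = λ·(6 - 36) - 22 ≡ 36. → (36, 36)
double: tangent at (36, 36): λ = (3·36² + 7)/(2·36) ≡ 0/31. 31⁻¹ ≡ 4 (mod 41), so λ ≡ 0·4 ≡ 0.
  x = λ² - 36 - 36 = 0 - 72 ≡ 10; y = λ·(36 - 10) - 36 ≡ 5. → (10, 5)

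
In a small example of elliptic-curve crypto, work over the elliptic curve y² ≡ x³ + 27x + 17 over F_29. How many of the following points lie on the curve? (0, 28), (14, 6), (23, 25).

(0, 28): 28² ≡ 1, rhs ≡ 17 → off.
(14, 6): 6² ≡ 7, rhs ≡ 7 → on.
(23, 25): 25² ≡ 16, rhs ≡ 16 → on.

2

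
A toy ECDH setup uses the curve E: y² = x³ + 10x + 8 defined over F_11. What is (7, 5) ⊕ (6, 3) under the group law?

(2, 5)

(7, 5) + (6, 3). λ = (3 - 5)/(6 - 7) ≡ 9/10 mod 11. 10⁻¹ ≡ 10 (mod 11) since 10·10 = 100 ≡ 1, so λ ≡ 2.
  x = λ² - 7 - 6 = 4 - 13 ≡ 2; y = λ·(7 - 2) - 5 ≡ 5. → (2, 5)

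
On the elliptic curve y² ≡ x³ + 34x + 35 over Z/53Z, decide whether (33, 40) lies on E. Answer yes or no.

y² = 40² ≡ 10; x³ + 34x + 35 = 37094 ≡ 47 (mod 53). 10 ≠ 47.

no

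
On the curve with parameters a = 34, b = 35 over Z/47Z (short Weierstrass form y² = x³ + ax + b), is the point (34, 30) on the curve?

no

y² = 30² ≡ 7; x³ + 34x + 35 = 40495 ≡ 28 (mod 47). 7 ≠ 28.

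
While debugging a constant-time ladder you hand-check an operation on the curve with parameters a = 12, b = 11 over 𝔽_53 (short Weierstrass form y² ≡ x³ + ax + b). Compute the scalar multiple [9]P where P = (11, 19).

Double-and-add on 9 = (1001)₂. Start with P = (11, 19) for the leading 1-bit.
double: tangent at (11, 19): λ = (3·11² + 12)/(2·19) ≡ 4/38. 38⁻¹ ≡ 7 (mod 53), so λ ≡ 4·7 ≡ 28.
  x = λ² - 11 - 11 = 784 - 22 ≡ 20; y = λ·(11 - 20) - 19 ≡ 47. → (20, 47)
double: tangent at (20, 47): λ = (3·20² + 12)/(2·47) ≡ 46/41. 41⁻¹ ≡ 22 (mod 53) since 41·22 = 902 ≡ 1, so λ ≡ 46·22 ≡ 5.
  x = λ² - 20 - 20 = 25 - 40 ≡ 38; y = λ·(20 - 38) - 47 ≡ 22. → (38, 22)
double: tangent at (38, 22): λ = (3·38² + 12)/(2·22) ≡ 51/44. 44⁻¹ ≡ 47 (mod 53) since 44·47 = 2068 ≡ 1, so λ ≡ 51·47 ≡ 12.
  x = λ² - 38 - 38 = 144 - 76 ≡ 15; y = λ·(38 - 15) - 22 ≡ 42. → (15, 42)
add P: (15, 42) + (11, 19). λ = (19 - 42)/(11 - 15) ≡ 30/49 mod 53. 49⁻¹ ≡ 13 (mod 53), so λ ≡ 19.
  x = λ² - 15 - 11 = 361 - 26 ≡ 17; y = λ·(15 - 17) - 42 ≡ 26. → (17, 26)

(17, 26)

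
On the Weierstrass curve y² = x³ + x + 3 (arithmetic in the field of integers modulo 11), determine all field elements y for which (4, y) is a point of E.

4, 7

x³ + 1x + 3 = 71 ≡ 5 (mod 11).
Square roots of 5 mod 11: 4 and 7 (since 4² = 16 ≡ 5).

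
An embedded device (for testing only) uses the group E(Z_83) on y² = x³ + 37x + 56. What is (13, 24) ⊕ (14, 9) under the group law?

(32, 12)

(13, 24) + (14, 9). λ = (9 - 24)/(14 - 13) ≡ 68/1 mod 83. 1⁻¹ ≡ 1 (mod 83), so λ ≡ 68.
  x = λ² - 13 - 14 = 4624 - 27 ≡ 32; y = λ·(13 - 32) - 24 ≡ 12. → (32, 12)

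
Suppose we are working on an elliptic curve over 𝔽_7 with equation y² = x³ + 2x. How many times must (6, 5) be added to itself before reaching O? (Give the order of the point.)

2P: tangent at (6, 5): λ = (3·6² + 2)/(2·5) ≡ 5/3. 3⁻¹ ≡ 5 (mod 7), so λ ≡ 5·5 ≡ 4.
  x = λ² - 6 - 6 = 16 - 12 ≡ 4; y = λ·(6 - 4) - 5 ≡ 3. → (4, 3)
3P: (4, 3) + (6, 5). λ = (5 - 3)/(6 - 4) ≡ 2/2 mod 7. 2⁻¹ ≡ 4 (mod 7) since 2·4 = 8 ≡ 1, so λ ≡ 1.
  x = λ² - 4 - 6 = 1 - 10 ≡ 5; y = λ·(4 - 5) - 3 ≡ 3. → (5, 3)
4P: (5, 3) + (6, 5). λ = (5 - 3)/(6 - 5) ≡ 2/1 mod 7. 1⁻¹ ≡ 1 (mod 7) since 1·1 = 1 ≡ 1, so λ ≡ 2.
  x = λ² - 5 - 6 = 4 - 11 ≡ 0; y = λ·(5 - 0) - 3 ≡ 0. → (0, 0)
5P: (0, 0) + (6, 5). λ = (5 - 0)/(6 - 0) ≡ 5/6 mod 7. 6⁻¹ ≡ 6 (mod 7), so λ ≡ 2.
  x = λ² - 0 - 6 = 4 - 6 ≡ 5; y = λ·(0 - 5) - 0 ≡ 4. → (5, 4)
6P: (5, 4) + (6, 5). λ = (5 - 4)/(6 - 5) ≡ 1/1 mod 7. 1⁻¹ ≡ 1 (mod 7), so λ ≡ 1.
  x = λ² - 5 - 6 = 1 - 11 ≡ 4; y = λ·(5 - 4) - 4 ≡ 4. → (4, 4)
7P: (4, 4) + (6, 5). λ = (5 - 4)/(6 - 4) ≡ 1/2 mod 7. 2⁻¹ ≡ 4 (mod 7), so λ ≡ 4.
  x = λ² - 4 - 6 = 16 - 10 ≡ 6; y = λ·(4 - 6) - 4 ≡ 2. → (6, 2)
8P: (6, 2) + (6, 5): same x and y₁ ≡ -y₂, so the sum is O.
8P = O, so the order is 8.

8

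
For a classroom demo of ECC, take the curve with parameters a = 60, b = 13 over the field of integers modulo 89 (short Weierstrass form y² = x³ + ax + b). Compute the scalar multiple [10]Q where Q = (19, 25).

(31, 43)

Repeated addition: build up to 10Q.
2Q: tangent at (19, 25): λ = (3·19² + 60)/(2·25) ≡ 75/50. 50⁻¹ ≡ 73 (mod 89) since 50·73 = 3650 ≡ 1, so λ ≡ 75·73 ≡ 46.
  x = λ² - 19 - 19 = 2116 - 38 ≡ 31; y = λ·(19 - 31) - 25 ≡ 46. → (31, 46)
3Q: (31, 46) + (19, 25). λ = (25 - 46)/(19 - 31) ≡ 68/77 mod 89. 77⁻¹ ≡ 37 (mod 89) since 77·37 = 2849 ≡ 1, so λ ≡ 24.
  x = λ² - 31 - 19 = 576 - 50 ≡ 81; y = λ·(31 - 81) - 46 ≡ 0. → (81, 0)
4Q: (81, 0) + (19, 25). λ = (25 - 0)/(19 - 81) ≡ 25/27 mod 89. 27⁻¹ ≡ 33 (mod 89), so λ ≡ 24.
  x = λ² - 81 - 19 = 576 - 100 ≡ 31; y = λ·(81 - 31) - 0 ≡ 43. → (31, 43)
5Q: (31, 43) + (19, 25). λ = (25 - 43)/(19 - 31) ≡ 71/77 mod 89. 77⁻¹ ≡ 37 (mod 89), so λ ≡ 46.
  x = λ² - 31 - 19 = 2116 - 50 ≡ 19; y = λ·(31 - 19) - 43 ≡ 64. → (19, 64)
6Q: (19, 64) + (19, 25): same x and y₁ ≡ -y₂, so the sum is ∞.
7Q: ∞ + (19, 25) = (19, 25) (identity).
8Q: tangent at (19, 25): λ = (3·19² + 60)/(2·25) ≡ 75/50. 50⁻¹ ≡ 73 (mod 89) since 50·73 = 3650 ≡ 1, so λ ≡ 75·73 ≡ 46.
  x = λ² - 19 - 19 = 2116 - 38 ≡ 31; y = λ·(19 - 31) - 25 ≡ 46. → (31, 46)
9Q: (31, 46) + (19, 25). λ = (25 - 46)/(19 - 31) ≡ 68/77 mod 89. 77⁻¹ ≡ 37 (mod 89), so λ ≡ 24.
  x = λ² - 31 - 19 = 576 - 50 ≡ 81; y = λ·(31 - 81) - 46 ≡ 0. → (81, 0)
10Q: (81, 0) + (19, 25). λ = (25 - 0)/(19 - 81) ≡ 25/27 mod 89. 27⁻¹ ≡ 33 (mod 89) since 27·33 = 891 ≡ 1, so λ ≡ 24.
  x = λ² - 81 - 19 = 576 - 100 ≡ 31; y = λ·(81 - 31) - 0 ≡ 43. → (31, 43)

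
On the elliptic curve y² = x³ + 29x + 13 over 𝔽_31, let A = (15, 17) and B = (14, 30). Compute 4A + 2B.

(11, 19)

First 4A:
Double-and-add on 4 = (100)₂. Start with A = (15, 17) for the leading 1-bit.
double: tangent at (15, 17): λ = (3·15² + 29)/(2·17) ≡ 22/3. 3⁻¹ ≡ 21 (mod 31), so λ ≡ 22·21 ≡ 28.
  x = λ² - 15 - 15 = 784 - 30 ≡ 10; y = λ·(15 - 10) - 17 ≡ 30. → (10, 30)
double: tangent at (10, 30): λ = (3·10² + 29)/(2·30) ≡ 19/29. 29⁻¹ ≡ 15 (mod 31), so λ ≡ 19·15 ≡ 6.
  x = λ² - 10 - 10 = 36 - 20 ≡ 16; y = λ·(10 - 16) - 30 ≡ 27. → (16, 27)
4A = (16, 27).
Next 2B:
Repeated addition: build up to 2B.
2B: tangent at (14, 30): λ = (3·14² + 29)/(2·30) ≡ 28/29. 29⁻¹ ≡ 15 (mod 31) since 29·15 = 435 ≡ 1, so λ ≡ 28·15 ≡ 17.
  x = λ² - 14 - 14 = 289 - 28 ≡ 13; y = λ·(14 - 13) - 30 ≡ 18. → (13, 18)
2B = (13, 18).
Finally 4A + 2B:
(16, 27) + (13, 18). λ = (18 - 27)/(13 - 16) ≡ 22/28 mod 31. 28⁻¹ ≡ 10 (mod 31) since 28·10 = 280 ≡ 1, so λ ≡ 3.
  x = λ² - 16 - 13 = 9 - 29 ≡ 11; y = λ·(16 - 11) - 27 ≡ 19. → (11, 19)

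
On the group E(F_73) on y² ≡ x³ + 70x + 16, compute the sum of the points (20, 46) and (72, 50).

(20, 46) + (72, 50). λ = (50 - 46)/(72 - 20) ≡ 4/52 mod 73. 52⁻¹ ≡ 66 (mod 73) since 52·66 = 3432 ≡ 1, so λ ≡ 45.
  x = λ² - 20 - 72 = 2025 - 92 ≡ 35; y = λ·(20 - 35) - 46 ≡ 9. → (35, 9)

(35, 9)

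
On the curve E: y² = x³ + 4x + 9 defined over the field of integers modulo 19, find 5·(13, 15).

Write Q = (13, 15).
Repeated addition: build up to 5Q.
2Q: tangent at (13, 15): λ = (3·13² + 4)/(2·15) ≡ 17/11. 11⁻¹ ≡ 7 (mod 19), so λ ≡ 17·7 ≡ 5.
  x = λ² - 13 - 13 = 25 - 26 ≡ 18; y = λ·(13 - 18) - 15 ≡ 17. → (18, 17)
3Q: (18, 17) + (13, 15). λ = (15 - 17)/(13 - 18) ≡ 17/14 mod 19. 14⁻¹ ≡ 15 (mod 19), so λ ≡ 8.
  x = λ² - 18 - 13 = 64 - 31 ≡ 14; y = λ·(18 - 14) - 17 ≡ 15. → (14, 15)
4Q: (14, 15) + (13, 15). λ = (15 - 15)/(13 - 14) ≡ 0/18 mod 19. 18⁻¹ ≡ 18 (mod 19), so λ ≡ 0.
  x = λ² - 14 - 13 = 0 - 27 ≡ 11; y = λ·(14 - 11) - 15 ≡ 4. → (11, 4)
5Q: (11, 4) + (13, 15). λ = (15 - 4)/(13 - 11) ≡ 11/2 mod 19. 2⁻¹ ≡ 10 (mod 19), so λ ≡ 15.
  x = λ² - 11 - 13 = 225 - 24 ≡ 11; y = λ·(11 - 11) - 4 ≡ 15. → (11, 15)

(11, 15)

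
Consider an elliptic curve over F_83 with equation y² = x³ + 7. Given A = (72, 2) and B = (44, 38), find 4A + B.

First 4A:
Repeated addition: build up to 4A.
2A: tangent at (72, 2): λ = (3·72² + 0)/(2·2) ≡ 31/4. 4⁻¹ ≡ 21 (mod 83) since 4·21 = 84 ≡ 1, so λ ≡ 31·21 ≡ 70.
  x = λ² - 72 - 72 = 4900 - 144 ≡ 25; y = λ·(72 - 25) - 2 ≡ 51. → (25, 51)
3A: (25, 51) + (72, 2). λ = (2 - 51)/(72 - 25) ≡ 34/47 mod 83. 47⁻¹ ≡ 53 (mod 83), so λ ≡ 59.
  x = λ² - 25 - 72 = 3481 - 97 ≡ 64; y = λ·(25 - 64) - 51 ≡ 55. → (64, 55)
4A: (64, 55) + (72, 2). λ = (2 - 55)/(72 - 64) ≡ 30/8 mod 83. 8⁻¹ ≡ 52 (mod 83), so λ ≡ 66.
  x = λ² - 64 - 72 = 4356 - 136 ≡ 70; y = λ·(64 - 70) - 55 ≡ 47. → (70, 47)
4A = (70, 47).
Finally 4A + B:
(70, 47) + (44, 38). λ = (38 - 47)/(44 - 70) ≡ 74/57 mod 83. 57⁻¹ ≡ 67 (mod 83), so λ ≡ 61.
  x = λ² - 70 - 44 = 3721 - 114 ≡ 38; y = λ·(70 - 38) - 47 ≡ 79. → (38, 79)

(38, 79)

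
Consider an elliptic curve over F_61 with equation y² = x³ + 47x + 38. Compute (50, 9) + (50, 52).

The two points share x = 50 and their y-coordinates satisfy 9 + 52 ≡ 0 (mod 61), so they are inverses. Their sum is O.

O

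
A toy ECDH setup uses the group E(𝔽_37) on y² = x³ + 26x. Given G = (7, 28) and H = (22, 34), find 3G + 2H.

First 3G:
Repeated addition: build up to 3G.
2G: tangent at (7, 28): λ = (3·7² + 26)/(2·28) ≡ 25/19. 19⁻¹ ≡ 2 (mod 37) since 19·2 = 38 ≡ 1, so λ ≡ 25·2 ≡ 13.
  x = λ² - 7 - 7 = 169 - 14 ≡ 7; y = λ·(7 - 7) - 28 ≡ 9. → (7, 9)
3G: (7, 9) + (7, 28): same x and y₁ ≡ -y₂, so the sum is O.
3G = O.
Next 2H:
Repeated addition: build up to 2H.
2H: tangent at (22, 34): λ = (3·22² + 26)/(2·34) ≡ 35/31. 31⁻¹ ≡ 6 (mod 37) since 31·6 = 186 ≡ 1, so λ ≡ 35·6 ≡ 25.
  x = λ² - 22 - 22 = 625 - 44 ≡ 26; y = λ·(22 - 26) - 34 ≡ 14. → (26, 14)
2H = (26, 14).
Finally 3G + 2H:
O + (26, 14) = (26, 14) (identity).

(26, 14)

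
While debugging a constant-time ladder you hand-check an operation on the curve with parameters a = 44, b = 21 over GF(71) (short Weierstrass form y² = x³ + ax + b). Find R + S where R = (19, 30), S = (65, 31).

(19, 30) + (65, 31). λ = (31 - 30)/(65 - 19) ≡ 1/46 mod 71. 46⁻¹ ≡ 17 (mod 71) since 46·17 = 782 ≡ 1, so λ ≡ 17.
  x = λ² - 19 - 65 = 289 - 84 ≡ 63; y = λ·(19 - 63) - 30 ≡ 3. → (63, 3)

(63, 3)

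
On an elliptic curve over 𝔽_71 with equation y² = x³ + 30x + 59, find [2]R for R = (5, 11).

tangent at (5, 11): λ = (3·5² + 30)/(2·11) ≡ 34/22. 22⁻¹ ≡ 42 (mod 71), so λ ≡ 34·42 ≡ 8.
  x = λ² - 5 - 5 = 64 - 10 ≡ 54; y = λ·(5 - 54) - 11 ≡ 23. → (54, 23)

(54, 23)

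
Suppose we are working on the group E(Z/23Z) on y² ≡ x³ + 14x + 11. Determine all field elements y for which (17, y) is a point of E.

none

x³ + 14x + 11 = 5162 ≡ 10 (mod 23).
10 is a non-residue mod 23; no y exists.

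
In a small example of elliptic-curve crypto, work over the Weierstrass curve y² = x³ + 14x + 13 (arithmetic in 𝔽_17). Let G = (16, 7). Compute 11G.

Double-and-add on 11 = (1011)₂. Start with G = (16, 7) for the leading 1-bit.
double: tangent at (16, 7): λ = (3·16² + 14)/(2·7) ≡ 0/14. 14⁻¹ ≡ 11 (mod 17), so λ ≡ 0·11 ≡ 0.
  x = λ² - 16 - 16 = 0 - 32 ≡ 2; y = λ·(16 - 2) - 7 ≡ 10. → (2, 10)
double: tangent at (2, 10): λ = (3·2² + 14)/(2·10) ≡ 9/3. 3⁻¹ ≡ 6 (mod 17) since 3·6 = 18 ≡ 1, so λ ≡ 9·6 ≡ 3.
  x = λ² - 2 - 2 = 9 - 4 ≡ 5; y = λ·(2 - 5) - 10 ≡ 15. → (5, 15)
add G: (5, 15) + (16, 7). λ = (7 - 15)/(16 - 5) ≡ 9/11 mod 17. 11⁻¹ ≡ 14 (mod 17) since 11·14 = 154 ≡ 1, so λ ≡ 7.
  x = λ² - 5 - 16 = 49 - 21 ≡ 11; y = λ·(5 - 11) - 15 ≡ 11. → (11, 11)
double: tangent at (11, 11): λ = (3·11² + 14)/(2·11) ≡ 3/5. 5⁻¹ ≡ 7 (mod 17) since 5·7 = 35 ≡ 1, so λ ≡ 3·7 ≡ 4.
  x = λ² - 11 - 11 = 16 - 22 ≡ 11; y = λ·(11 - 11) - 11 ≡ 6. → (11, 6)
add G: (11, 6) + (16, 7). λ = (7 - 6)/(16 - 11) ≡ 1/5 mod 17. 5⁻¹ ≡ 7 (mod 17), so λ ≡ 7.
  x = λ² - 11 - 16 = 49 - 27 ≡ 5; y = λ·(11 - 5) - 6 ≡ 2. → (5, 2)

(5, 2)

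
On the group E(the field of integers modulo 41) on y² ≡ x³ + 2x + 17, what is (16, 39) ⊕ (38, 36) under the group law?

(32, 34)

(16, 39) + (38, 36). λ = (36 - 39)/(38 - 16) ≡ 38/22 mod 41. 22⁻¹ ≡ 28 (mod 41), so λ ≡ 39.
  x = λ² - 16 - 38 = 1521 - 54 ≡ 32; y = λ·(16 - 32) - 39 ≡ 34. → (32, 34)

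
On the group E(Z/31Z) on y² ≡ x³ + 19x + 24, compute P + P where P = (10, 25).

(29, 28)

tangent at (10, 25): λ = (3·10² + 19)/(2·25) ≡ 9/19. 19⁻¹ ≡ 18 (mod 31), so λ ≡ 9·18 ≡ 7.
  x = λ² - 10 - 10 = 49 - 20 ≡ 29; y = λ·(10 - 29) - 25 ≡ 28. → (29, 28)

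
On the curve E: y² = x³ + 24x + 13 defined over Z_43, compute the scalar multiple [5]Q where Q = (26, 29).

Repeated addition: build up to 5Q.
2Q: tangent at (26, 29): λ = (3·26² + 24)/(2·29) ≡ 31/15. 15⁻¹ ≡ 23 (mod 43), so λ ≡ 31·23 ≡ 25.
  x = λ² - 26 - 26 = 625 - 52 ≡ 14; y = λ·(26 - 14) - 29 ≡ 13. → (14, 13)
3Q: (14, 13) + (26, 29). λ = (29 - 13)/(26 - 14) ≡ 16/12 mod 43. 12⁻¹ ≡ 18 (mod 43), so λ ≡ 30.
  x = λ² - 14 - 26 = 900 - 40 ≡ 0; y = λ·(14 - 0) - 13 ≡ 20. → (0, 20)
4Q: (0, 20) + (26, 29). λ = (29 - 20)/(26 - 0) ≡ 9/26 mod 43. 26⁻¹ ≡ 5 (mod 43), so λ ≡ 2.
  x = λ² - 0 - 26 = 4 - 26 ≡ 21; y = λ·(0 - 21) - 20 ≡ 24. → (21, 24)
5Q: (21, 24) + (26, 29). λ = (29 - 24)/(26 - 21) ≡ 5/5 mod 43. 5⁻¹ ≡ 26 (mod 43), so λ ≡ 1.
  x = λ² - 21 - 26 = 1 - 47 ≡ 40; y = λ·(21 - 40) - 24 ≡ 0. → (40, 0)

(40, 0)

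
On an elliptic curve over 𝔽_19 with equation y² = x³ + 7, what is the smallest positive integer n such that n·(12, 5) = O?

6

2P: tangent at (12, 5): λ = (3·12² + 0)/(2·5) ≡ 14/10. 10⁻¹ ≡ 2 (mod 19) since 10·2 = 20 ≡ 1, so λ ≡ 14·2 ≡ 9.
  x = λ² - 12 - 12 = 81 - 24 ≡ 0; y = λ·(12 - 0) - 5 ≡ 8. → (0, 8)
3P: (0, 8) + (12, 5). λ = (5 - 8)/(12 - 0) ≡ 16/12 mod 19. 12⁻¹ ≡ 8 (mod 19), so λ ≡ 14.
  x = λ² - 0 - 12 = 196 - 12 ≡ 13; y = λ·(0 - 13) - 8 ≡ 0. → (13, 0)
4P: (13, 0) + (12, 5). λ = (5 - 0)/(12 - 13) ≡ 5/18 mod 19. 18⁻¹ ≡ 18 (mod 19), so λ ≡ 14.
  x = λ² - 13 - 12 = 196 - 25 ≡ 0; y = λ·(13 - 0) - 0 ≡ 11. → (0, 11)
5P: (0, 11) + (12, 5). λ = (5 - 11)/(12 - 0) ≡ 13/12 mod 19. 12⁻¹ ≡ 8 (mod 19) since 12·8 = 96 ≡ 1, so λ ≡ 9.
  x = λ² - 0 - 12 = 81 - 12 ≡ 12; y = λ·(0 - 12) - 11 ≡ 14. → (12, 14)
6P: (12, 14) + (12, 5): same x and y₁ ≡ -y₂, so the sum is O.
6P = O, so the order is 6.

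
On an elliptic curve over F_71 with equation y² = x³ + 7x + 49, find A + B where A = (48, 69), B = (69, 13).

(48, 69) + (69, 13). λ = (13 - 69)/(69 - 48) ≡ 15/21 mod 71. 21⁻¹ ≡ 44 (mod 71), so λ ≡ 21.
  x = λ² - 48 - 69 = 441 - 117 ≡ 40; y = λ·(48 - 40) - 69 ≡ 28. → (40, 28)

(40, 28)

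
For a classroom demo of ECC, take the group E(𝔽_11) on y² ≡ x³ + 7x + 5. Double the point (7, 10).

tangent at (7, 10): λ = (3·7² + 7)/(2·10) ≡ 0/9. 9⁻¹ ≡ 5 (mod 11) since 9·5 = 45 ≡ 1, so λ ≡ 0·5 ≡ 0.
  x = λ² - 7 - 7 = 0 - 14 ≡ 8; y = λ·(7 - 8) - 10 ≡ 1. → (8, 1)

(8, 1)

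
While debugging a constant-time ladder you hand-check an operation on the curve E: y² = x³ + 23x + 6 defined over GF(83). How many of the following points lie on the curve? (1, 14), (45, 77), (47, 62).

(1, 14): 14² ≡ 30, rhs ≡ 30 → on.
(45, 77): 77² ≡ 36, rhs ≡ 36 → on.
(47, 62): 62² ≡ 26, rhs ≡ 81 → off.

2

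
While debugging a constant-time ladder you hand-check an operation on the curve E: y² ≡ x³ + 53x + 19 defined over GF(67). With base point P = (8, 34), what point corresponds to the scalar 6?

(53, 33)

Repeated addition: build up to 6P.
2P: tangent at (8, 34): λ = (3·8² + 53)/(2·34) ≡ 44/1. 1⁻¹ ≡ 1 (mod 67) since 1·1 = 1 ≡ 1, so λ ≡ 44·1 ≡ 44.
  x = λ² - 8 - 8 = 1936 - 16 ≡ 44; y = λ·(8 - 44) - 34 ≡ 57. → (44, 57)
3P: (44, 57) + (8, 34). λ = (34 - 57)/(8 - 44) ≡ 44/31 mod 67. 31⁻¹ ≡ 13 (mod 67), so λ ≡ 36.
  x = λ² - 44 - 8 = 1296 - 52 ≡ 38; y = λ·(44 - 38) - 57 ≡ 25. → (38, 25)
4P: (38, 25) + (8, 34). λ = (34 - 25)/(8 - 38) ≡ 9/37 mod 67. 37⁻¹ ≡ 29 (mod 67), so λ ≡ 60.
  x = λ² - 38 - 8 = 3600 - 46 ≡ 3; y = λ·(38 - 3) - 25 ≡ 65. → (3, 65)
5P: (3, 65) + (8, 34). λ = (34 - 65)/(8 - 3) ≡ 36/5 mod 67. 5⁻¹ ≡ 27 (mod 67) since 5·27 = 135 ≡ 1, so λ ≡ 34.
  x = λ² - 3 - 8 = 1156 - 11 ≡ 6; y = λ·(3 - 6) - 65 ≡ 34. → (6, 34)
6P: (6, 34) + (8, 34). λ = (34 - 34)/(8 - 6) ≡ 0/2 mod 67. 2⁻¹ ≡ 34 (mod 67), so λ ≡ 0.
  x = λ² - 6 - 8 = 0 - 14 ≡ 53; y = λ·(6 - 53) - 34 ≡ 33. → (53, 33)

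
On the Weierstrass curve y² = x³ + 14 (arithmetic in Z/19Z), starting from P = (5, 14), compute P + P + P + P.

(16, 5)

Repeated addition: build up to 4P.
2P: tangent at (5, 14): λ = (3·5² + 0)/(2·14) ≡ 18/9. 9⁻¹ ≡ 17 (mod 19) since 9·17 = 153 ≡ 1, so λ ≡ 18·17 ≡ 2.
  x = λ² - 5 - 5 = 4 - 10 ≡ 13; y = λ·(5 - 13) - 14 ≡ 8. → (13, 8)
3P: (13, 8) + (5, 14). λ = (14 - 8)/(5 - 13) ≡ 6/11 mod 19. 11⁻¹ ≡ 7 (mod 19), so λ ≡ 4.
  x = λ² - 13 - 5 = 16 - 18 ≡ 17; y = λ·(13 - 17) - 8 ≡ 14. → (17, 14)
4P: (17, 14) + (5, 14). λ = (14 - 14)/(5 - 17) ≡ 0/7 mod 19. 7⁻¹ ≡ 11 (mod 19), so λ ≡ 0.
  x = λ² - 17 - 5 = 0 - 22 ≡ 16; y = λ·(17 - 16) - 14 ≡ 5. → (16, 5)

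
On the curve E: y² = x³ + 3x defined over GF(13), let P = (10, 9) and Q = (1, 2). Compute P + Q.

(10, 9) + (1, 2). λ = (2 - 9)/(1 - 10) ≡ 6/4 mod 13. 4⁻¹ ≡ 10 (mod 13) since 4·10 = 40 ≡ 1, so λ ≡ 8.
  x = λ² - 10 - 1 = 64 - 11 ≡ 1; y = λ·(10 - 1) - 9 ≡ 11. → (1, 11)

(1, 11)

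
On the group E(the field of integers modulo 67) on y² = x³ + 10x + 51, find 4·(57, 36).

Write Q = (57, 36).
Double-and-add on 4 = (100)₂. Start with Q = (57, 36) for the leading 1-bit.
double: tangent at (57, 36): λ = (3·57² + 10)/(2·36) ≡ 42/5. 5⁻¹ ≡ 27 (mod 67) since 5·27 = 135 ≡ 1, so λ ≡ 42·27 ≡ 62.
  x = λ² - 57 - 57 = 3844 - 114 ≡ 45; y = λ·(57 - 45) - 36 ≡ 38. → (45, 38)
double: tangent at (45, 38): λ = (3·45² + 10)/(2·38) ≡ 55/9. 9⁻¹ ≡ 15 (mod 67) since 9·15 = 135 ≡ 1, so λ ≡ 55·15 ≡ 21.
  x = λ² - 45 - 45 = 441 - 90 ≡ 16; y = λ·(45 - 16) - 38 ≡ 35. → (16, 35)

(16, 35)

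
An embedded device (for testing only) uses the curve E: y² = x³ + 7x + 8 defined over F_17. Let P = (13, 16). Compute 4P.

(8, 7)

Double-and-add on 4 = (100)₂. Start with P = (13, 16) for the leading 1-bit.
double: tangent at (13, 16): λ = (3·13² + 7)/(2·16) ≡ 4/15. 15⁻¹ ≡ 8 (mod 17) since 15·8 = 120 ≡ 1, so λ ≡ 4·8 ≡ 15.
  x = λ² - 13 - 13 = 225 - 26 ≡ 12; y = λ·(13 - 12) - 16 ≡ 16. → (12, 16)
double: tangent at (12, 16): λ = (3·12² + 7)/(2·16) ≡ 14/15. 15⁻¹ ≡ 8 (mod 17), so λ ≡ 14·8 ≡ 10.
  x = λ² - 12 - 12 = 100 - 24 ≡ 8; y = λ·(12 - 8) - 16 ≡ 7. → (8, 7)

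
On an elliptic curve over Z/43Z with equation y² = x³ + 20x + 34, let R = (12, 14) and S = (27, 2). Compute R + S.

(27, 41)

(12, 14) + (27, 2). λ = (2 - 14)/(27 - 12) ≡ 31/15 mod 43. 15⁻¹ ≡ 23 (mod 43) since 15·23 = 345 ≡ 1, so λ ≡ 25.
  x = λ² - 12 - 27 = 625 - 39 ≡ 27; y = λ·(12 - 27) - 14 ≡ 41. → (27, 41)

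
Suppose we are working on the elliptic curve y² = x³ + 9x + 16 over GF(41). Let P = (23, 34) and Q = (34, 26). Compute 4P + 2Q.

(25, 9)

First 4P:
Double-and-add on 4 = (100)₂. Start with P = (23, 34) for the leading 1-bit.
double: tangent at (23, 34): λ = (3·23² + 9)/(2·34) ≡ 38/27. 27⁻¹ ≡ 38 (mod 41), so λ ≡ 38·38 ≡ 9.
  x = λ² - 23 - 23 = 81 - 46 ≡ 35; y = λ·(23 - 35) - 34 ≡ 22. → (35, 22)
double: tangent at (35, 22): λ = (3·35² + 9)/(2·22) ≡ 35/3. 3⁻¹ ≡ 14 (mod 41), so λ ≡ 35·14 ≡ 39.
  x = λ² - 35 - 35 = 1521 - 70 ≡ 16; y = λ·(35 - 16) - 22 ≡ 22. → (16, 22)
4P = (16, 22).
Next 2Q:
Repeated addition: build up to 2Q.
2Q: tangent at (34, 26): λ = (3·34² + 9)/(2·26) ≡ 33/11. 11⁻¹ ≡ 15 (mod 41) since 11·15 = 165 ≡ 1, so λ ≡ 33·15 ≡ 3.
  x = λ² - 34 - 34 = 9 - 68 ≡ 23; y = λ·(34 - 23) - 26 ≡ 7. → (23, 7)
2Q = (23, 7).
Finally 4P + 2Q:
(16, 22) + (23, 7). λ = (7 - 22)/(23 - 16) ≡ 26/7 mod 41. 7⁻¹ ≡ 6 (mod 41), so λ ≡ 33.
  x = λ² - 16 - 23 = 1089 - 39 ≡ 25; y = λ·(16 - 25) - 22 ≡ 9. → (25, 9)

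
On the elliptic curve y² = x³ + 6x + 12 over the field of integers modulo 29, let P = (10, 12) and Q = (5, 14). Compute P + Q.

(13, 24)

(10, 12) + (5, 14). λ = (14 - 12)/(5 - 10) ≡ 2/24 mod 29. 24⁻¹ ≡ 23 (mod 29) since 24·23 = 552 ≡ 1, so λ ≡ 17.
  x = λ² - 10 - 5 = 289 - 15 ≡ 13; y = λ·(10 - 13) - 12 ≡ 24. → (13, 24)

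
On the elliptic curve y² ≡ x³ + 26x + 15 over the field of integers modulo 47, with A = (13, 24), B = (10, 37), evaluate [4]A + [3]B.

First 4A:
Repeated addition: build up to 4A.
2A: tangent at (13, 24): λ = (3·13² + 26)/(2·24) ≡ 16/1. 1⁻¹ ≡ 1 (mod 47) since 1·1 = 1 ≡ 1, so λ ≡ 16·1 ≡ 16.
  x = λ² - 13 - 13 = 256 - 26 ≡ 42; y = λ·(13 - 42) - 24 ≡ 29. → (42, 29)
3A: (42, 29) + (13, 24). λ = (24 - 29)/(13 - 42) ≡ 42/18 mod 47. 18⁻¹ ≡ 34 (mod 47), so λ ≡ 18.
  x = λ² - 42 - 13 = 324 - 55 ≡ 34; y = λ·(42 - 34) - 29 ≡ 21. → (34, 21)
4A: (34, 21) + (13, 24). λ = (24 - 21)/(13 - 34) ≡ 3/26 mod 47. 26⁻¹ ≡ 38 (mod 47), so λ ≡ 20.
  x = λ² - 34 - 13 = 400 - 47 ≡ 24; y = λ·(34 - 24) - 21 ≡ 38. → (24, 38)
4A = (24, 38).
Next 3B:
Repeated addition: build up to 3B.
2B: tangent at (10, 37): λ = (3·10² + 26)/(2·37) ≡ 44/27. 27⁻¹ ≡ 7 (mod 47), so λ ≡ 44·7 ≡ 26.
  x = λ² - 10 - 10 = 676 - 20 ≡ 45; y = λ·(10 - 45) - 37 ≡ 40. → (45, 40)
3B: (45, 40) + (10, 37). λ = (37 - 40)/(10 - 45) ≡ 44/12 mod 47. 12⁻¹ ≡ 4 (mod 47), so λ ≡ 35.
  x = λ² - 45 - 10 = 1225 - 55 ≡ 42; y = λ·(45 - 42) - 40 ≡ 18. → (42, 18)
3B = (42, 18).
Finally 4A + 3B:
(24, 38) + (42, 18). λ = (18 - 38)/(42 - 24) ≡ 27/18 mod 47. 18⁻¹ ≡ 34 (mod 47), so λ ≡ 25.
  x = λ² - 24 - 42 = 625 - 66 ≡ 42; y = λ·(24 - 42) - 38 ≡ 29. → (42, 29)

(42, 29)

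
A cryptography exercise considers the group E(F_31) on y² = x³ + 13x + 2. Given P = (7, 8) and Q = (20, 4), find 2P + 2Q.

(10, 4)

First 2P:
Repeated addition: build up to 2P.
2P: tangent at (7, 8): λ = (3·7² + 13)/(2·8) ≡ 5/16. 16⁻¹ ≡ 2 (mod 31), so λ ≡ 5·2 ≡ 10.
  x = λ² - 7 - 7 = 100 - 14 ≡ 24; y = λ·(7 - 24) - 8 ≡ 8. → (24, 8)
2P = (24, 8).
Next 2Q:
Repeated addition: build up to 2Q.
2Q: tangent at (20, 4): λ = (3·20² + 13)/(2·4) ≡ 4/8. 8⁻¹ ≡ 4 (mod 31), so λ ≡ 4·4 ≡ 16.
  x = λ² - 20 - 20 = 256 - 40 ≡ 30; y = λ·(20 - 30) - 4 ≡ 22. → (30, 22)
2Q = (30, 22).
Finally 2P + 2Q:
(24, 8) + (30, 22). λ = (22 - 8)/(30 - 24) ≡ 14/6 mod 31. 6⁻¹ ≡ 26 (mod 31), so λ ≡ 23.
  x = λ² - 24 - 30 = 529 - 54 ≡ 10; y = λ·(24 - 10) - 8 ≡ 4. → (10, 4)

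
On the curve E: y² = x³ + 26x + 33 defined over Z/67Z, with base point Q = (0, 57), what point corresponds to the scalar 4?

Double-and-add on 4 = (100)₂. Start with Q = (0, 57) for the leading 1-bit.
double: tangent at (0, 57): λ = (3·0² + 26)/(2·57) ≡ 26/47. 47⁻¹ ≡ 10 (mod 67), so λ ≡ 26·10 ≡ 59.
  x = λ² - 0 - 0 = 3481 - 0 ≡ 64; y = λ·(0 - 64) - 57 ≡ 53. → (64, 53)
double: tangent at (64, 53): λ = (3·64² + 26)/(2·53) ≡ 53/39. 39⁻¹ ≡ 55 (mod 67) since 39·55 = 2145 ≡ 1, so λ ≡ 53·55 ≡ 34.
  x = λ² - 64 - 64 = 1156 - 128 ≡ 23; y = λ·(64 - 23) - 53 ≡ 1. → (23, 1)

(23, 1)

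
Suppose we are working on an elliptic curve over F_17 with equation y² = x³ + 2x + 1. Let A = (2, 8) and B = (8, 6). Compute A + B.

(2, 8) + (8, 6). λ = (6 - 8)/(8 - 2) ≡ 15/6 mod 17. 6⁻¹ ≡ 3 (mod 17) since 6·3 = 18 ≡ 1, so λ ≡ 11.
  x = λ² - 2 - 8 = 121 - 10 ≡ 9; y = λ·(2 - 9) - 8 ≡ 0. → (9, 0)

(9, 0)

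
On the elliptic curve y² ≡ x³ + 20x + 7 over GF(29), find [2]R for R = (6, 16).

tangent at (6, 16): λ = (3·6² + 20)/(2·16) ≡ 12/3. 3⁻¹ ≡ 10 (mod 29), so λ ≡ 12·10 ≡ 4.
  x = λ² - 6 - 6 = 16 - 12 ≡ 4; y = λ·(6 - 4) - 16 ≡ 21. → (4, 21)

(4, 21)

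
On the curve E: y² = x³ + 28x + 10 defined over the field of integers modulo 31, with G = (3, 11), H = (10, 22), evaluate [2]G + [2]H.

(20, 13)

First 2G:
Repeated addition: build up to 2G.
2G: tangent at (3, 11): λ = (3·3² + 28)/(2·11) ≡ 24/22. 22⁻¹ ≡ 24 (mod 31) since 22·24 = 528 ≡ 1, so λ ≡ 24·24 ≡ 18.
  x = λ² - 3 - 3 = 324 - 6 ≡ 8; y = λ·(3 - 8) - 11 ≡ 23. → (8, 23)
2G = (8, 23).
Next 2H:
Repeated addition: build up to 2H.
2H: tangent at (10, 22): λ = (3·10² + 28)/(2·22) ≡ 18/13. 13⁻¹ ≡ 12 (mod 31) since 13·12 = 156 ≡ 1, so λ ≡ 18·12 ≡ 30.
  x = λ² - 10 - 10 = 900 - 20 ≡ 12; y = λ·(10 - 12) - 22 ≡ 11. → (12, 11)
2H = (12, 11).
Finally 2G + 2H:
(8, 23) + (12, 11). λ = (11 - 23)/(12 - 8) ≡ 19/4 mod 31. 4⁻¹ ≡ 8 (mod 31) since 4·8 = 32 ≡ 1, so λ ≡ 28.
  x = λ² - 8 - 12 = 784 - 20 ≡ 20; y = λ·(8 - 20) - 23 ≡ 13. → (20, 13)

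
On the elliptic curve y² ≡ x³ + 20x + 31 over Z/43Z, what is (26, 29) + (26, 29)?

(8, 12)

tangent at (26, 29): λ = (3·26² + 20)/(2·29) ≡ 27/15. 15⁻¹ ≡ 23 (mod 43) since 15·23 = 345 ≡ 1, so λ ≡ 27·23 ≡ 19.
  x = λ² - 26 - 26 = 361 - 52 ≡ 8; y = λ·(26 - 8) - 29 ≡ 12. → (8, 12)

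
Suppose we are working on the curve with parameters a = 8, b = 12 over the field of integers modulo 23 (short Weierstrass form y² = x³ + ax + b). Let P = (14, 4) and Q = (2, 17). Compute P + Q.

(16, 2)

(14, 4) + (2, 17). λ = (17 - 4)/(2 - 14) ≡ 13/11 mod 23. 11⁻¹ ≡ 21 (mod 23), so λ ≡ 20.
  x = λ² - 14 - 2 = 400 - 16 ≡ 16; y = λ·(14 - 16) - 4 ≡ 2. → (16, 2)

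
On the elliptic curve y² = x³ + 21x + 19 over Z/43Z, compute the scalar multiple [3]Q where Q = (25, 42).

Repeated addition: build up to 3Q.
2Q: tangent at (25, 42): λ = (3·25² + 21)/(2·42) ≡ 4/41. 41⁻¹ ≡ 21 (mod 43) since 41·21 = 861 ≡ 1, so λ ≡ 4·21 ≡ 41.
  x = λ² - 25 - 25 = 1681 - 50 ≡ 40; y = λ·(25 - 40) - 42 ≡ 31. → (40, 31)
3Q: (40, 31) + (25, 42). λ = (42 - 31)/(25 - 40) ≡ 11/28 mod 43. 28⁻¹ ≡ 20 (mod 43) since 28·20 = 560 ≡ 1, so λ ≡ 5.
  x = λ² - 40 - 25 = 25 - 65 ≡ 3; y = λ·(40 - 3) - 31 ≡ 25. → (3, 25)

(3, 25)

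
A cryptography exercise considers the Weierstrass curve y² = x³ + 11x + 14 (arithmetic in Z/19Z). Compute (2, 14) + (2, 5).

The two points share x = 2 and their y-coordinates satisfy 14 + 5 ≡ 0 (mod 19), so they are inverses. Their sum is 𝒪.

O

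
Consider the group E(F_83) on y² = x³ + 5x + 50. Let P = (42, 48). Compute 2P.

tangent at (42, 48): λ = (3·42² + 5)/(2·48) ≡ 68/13. 13⁻¹ ≡ 32 (mod 83) since 13·32 = 416 ≡ 1, so λ ≡ 68·32 ≡ 18.
  x = λ² - 42 - 42 = 324 - 84 ≡ 74; y = λ·(42 - 74) - 48 ≡ 40. → (74, 40)

(74, 40)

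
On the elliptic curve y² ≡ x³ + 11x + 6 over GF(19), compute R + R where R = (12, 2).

(2, 13)

tangent at (12, 2): λ = (3·12² + 11)/(2·2) ≡ 6/4. 4⁻¹ ≡ 5 (mod 19), so λ ≡ 6·5 ≡ 11.
  x = λ² - 12 - 12 = 121 - 24 ≡ 2; y = λ·(12 - 2) - 2 ≡ 13. → (2, 13)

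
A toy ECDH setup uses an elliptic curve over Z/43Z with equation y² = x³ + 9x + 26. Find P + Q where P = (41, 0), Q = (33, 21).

(33, 22)

(41, 0) + (33, 21). λ = (21 - 0)/(33 - 41) ≡ 21/35 mod 43. 35⁻¹ ≡ 16 (mod 43), so λ ≡ 35.
  x = λ² - 41 - 33 = 1225 - 74 ≡ 33; y = λ·(41 - 33) - 0 ≡ 22. → (33, 22)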